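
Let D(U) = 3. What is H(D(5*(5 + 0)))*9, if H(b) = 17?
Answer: 153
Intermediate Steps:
H(D(5*(5 + 0)))*9 = 17*9 = 153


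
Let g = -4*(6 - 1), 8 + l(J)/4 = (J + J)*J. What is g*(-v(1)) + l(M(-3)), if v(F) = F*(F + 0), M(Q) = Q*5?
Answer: 1788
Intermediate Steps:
M(Q) = 5*Q
v(F) = F**2 (v(F) = F*F = F**2)
l(J) = -32 + 8*J**2 (l(J) = -32 + 4*((J + J)*J) = -32 + 4*((2*J)*J) = -32 + 4*(2*J**2) = -32 + 8*J**2)
g = -20 (g = -4*5 = -20)
g*(-v(1)) + l(M(-3)) = -(-20)*1**2 + (-32 + 8*(5*(-3))**2) = -(-20) + (-32 + 8*(-15)**2) = -20*(-1) + (-32 + 8*225) = 20 + (-32 + 1800) = 20 + 1768 = 1788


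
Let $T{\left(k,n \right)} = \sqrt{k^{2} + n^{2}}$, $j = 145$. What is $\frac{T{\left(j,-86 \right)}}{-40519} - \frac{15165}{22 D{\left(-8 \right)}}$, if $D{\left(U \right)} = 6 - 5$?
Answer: $- \frac{15165}{22} - \frac{\sqrt{28421}}{40519} \approx -689.32$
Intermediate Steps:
$D{\left(U \right)} = 1$
$\frac{T{\left(j,-86 \right)}}{-40519} - \frac{15165}{22 D{\left(-8 \right)}} = \frac{\sqrt{145^{2} + \left(-86\right)^{2}}}{-40519} - \frac{15165}{22 \cdot 1} = \sqrt{21025 + 7396} \left(- \frac{1}{40519}\right) - \frac{15165}{22} = \sqrt{28421} \left(- \frac{1}{40519}\right) - \frac{15165}{22} = - \frac{\sqrt{28421}}{40519} - \frac{15165}{22} = - \frac{15165}{22} - \frac{\sqrt{28421}}{40519}$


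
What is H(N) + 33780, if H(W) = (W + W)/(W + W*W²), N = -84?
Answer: 238385462/7057 ≈ 33780.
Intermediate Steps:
H(W) = 2*W/(W + W³) (H(W) = (2*W)/(W + W³) = 2*W/(W + W³))
H(N) + 33780 = 2/(1 + (-84)²) + 33780 = 2/(1 + 7056) + 33780 = 2/7057 + 33780 = 238385462/7057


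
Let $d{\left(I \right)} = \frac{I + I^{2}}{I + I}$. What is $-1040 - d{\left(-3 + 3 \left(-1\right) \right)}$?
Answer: $- \frac{2075}{2} \approx -1037.5$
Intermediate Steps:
$d{\left(I \right)} = \frac{I + I^{2}}{2 I}$
$-1040 - d{\left(-3 + 3 \left(-1\right) \right)} = -1040 - \left(\frac{1}{2} + \frac{-3 + 3 \left(-1\right)}{2}\right) = -1040 - \left(\frac{1}{2} + \frac{-3 - 3}{2}\right) = -1040 - \left(\frac{1}{2} + \frac{1}{2} \left(-6\right)\right) = -1040 - \left(\frac{1}{2} - 3\right) = -1040 - - \frac{5}{2} = -1040 + \frac{5}{2} = - \frac{2075}{2}$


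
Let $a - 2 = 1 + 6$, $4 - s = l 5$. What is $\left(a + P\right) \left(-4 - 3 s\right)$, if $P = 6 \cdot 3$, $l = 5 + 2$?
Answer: $2403$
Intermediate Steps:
$l = 7$
$P = 18$
$s = -31$ ($s = 4 - 7 \cdot 5 = 4 - 35 = -31$)
$a = 9$ ($a = 2 + \left(1 + 6\right) = 2 + 7 = 9$)
$\left(a + P\right) \left(-4 - 3 s\right) = \left(9 + 18\right) \left(-4 - -93\right) = 27 \left(-4 + 93\right) = 27 \cdot 89 = 2403$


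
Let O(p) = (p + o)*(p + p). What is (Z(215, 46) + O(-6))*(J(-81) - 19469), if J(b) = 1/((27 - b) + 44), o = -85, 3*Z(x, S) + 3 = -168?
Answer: -3062862045/152 ≈ -2.0150e+7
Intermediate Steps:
Z(x, S) = -57 (Z(x, S) = -1 + (⅓)*(-168) = -1 - 56 = -57)
O(p) = 2*p*(-85 + p) (O(p) = (p - 85)*(p + p) = (-85 + p)*(2*p) = 2*p*(-85 + p))
J(b) = 1/(71 - b)
(Z(215, 46) + O(-6))*(J(-81) - 19469) = (-57 + 2*(-6)*(-85 - 6))*(-1/(-71 - 81) - 19469) = (-57 + 2*(-6)*(-91))*(-1/(-152) - 19469) = (-57 + 1092)*(-1*(-1/152) - 19469) = 1035*(1/152 - 19469) = 1035*(-2959287/152) = -3062862045/152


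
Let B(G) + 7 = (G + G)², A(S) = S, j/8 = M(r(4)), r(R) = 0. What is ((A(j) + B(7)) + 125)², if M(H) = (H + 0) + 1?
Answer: 103684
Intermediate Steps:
M(H) = 1 + H (M(H) = H + 1 = 1 + H)
j = 8 (j = 8*(1 + 0) = 8*1 = 8)
B(G) = -7 + 4*G² (B(G) = -7 + (G + G)² = -7 + (2*G)² = -7 + 4*G²)
((A(j) + B(7)) + 125)² = ((8 + (-7 + 4*7²)) + 125)² = ((8 + (-7 + 4*49)) + 125)² = ((8 + (-7 + 196)) + 125)² = ((8 + 189) + 125)² = (197 + 125)² = 322² = 103684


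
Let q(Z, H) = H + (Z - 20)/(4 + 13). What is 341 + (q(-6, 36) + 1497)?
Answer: 31832/17 ≈ 1872.5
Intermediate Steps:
q(Z, H) = -20/17 + H + Z/17 (q(Z, H) = H + (-20 + Z)/17 = H + (-20 + Z)*(1/17) = H + (-20/17 + Z/17) = -20/17 + H + Z/17)
341 + (q(-6, 36) + 1497) = 341 + ((-20/17 + 36 + (1/17)*(-6)) + 1497) = 341 + ((-20/17 + 36 - 6/17) + 1497) = 341 + (586/17 + 1497) = 341 + 26035/17 = 31832/17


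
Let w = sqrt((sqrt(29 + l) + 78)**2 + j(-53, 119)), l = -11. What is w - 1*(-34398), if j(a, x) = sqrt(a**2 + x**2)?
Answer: 34398 + sqrt(6102 + sqrt(16970) + 468*sqrt(2)) ≈ 34481.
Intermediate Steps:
w = sqrt(sqrt(16970) + (78 + 3*sqrt(2))**2) (w = sqrt((sqrt(29 - 11) + 78)**2 + sqrt((-53)**2 + 119**2)) = sqrt((sqrt(18) + 78)**2 + sqrt(2809 + 14161)) = sqrt((3*sqrt(2) + 78)**2 + sqrt(16970)) = sqrt((78 + 3*sqrt(2))**2 + sqrt(16970)) = sqrt(sqrt(16970) + (78 + 3*sqrt(2))**2) ≈ 83.031)
w - 1*(-34398) = sqrt(6102 + sqrt(16970) + 468*sqrt(2)) - 1*(-34398) = sqrt(6102 + sqrt(16970) + 468*sqrt(2)) + 34398 = 34398 + sqrt(6102 + sqrt(16970) + 468*sqrt(2))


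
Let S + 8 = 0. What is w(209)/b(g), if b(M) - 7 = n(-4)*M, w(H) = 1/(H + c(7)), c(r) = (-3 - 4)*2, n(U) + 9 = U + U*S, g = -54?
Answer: -1/198705 ≈ -5.0326e-6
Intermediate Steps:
S = -8 (S = -8 + 0 = -8)
n(U) = -9 - 7*U (n(U) = -9 + (U + U*(-8)) = -9 + (U - 8*U) = -9 - 7*U)
c(r) = -14 (c(r) = -7*2 = -14)
w(H) = 1/(-14 + H) (w(H) = 1/(H - 14) = 1/(-14 + H))
b(M) = 7 + 19*M (b(M) = 7 + (-9 - 7*(-4))*M = 7 + (-9 + 28)*M = 7 + 19*M)
w(209)/b(g) = 1/((-14 + 209)*(7 + 19*(-54))) = 1/(195*(7 - 1026)) = (1/195)/(-1019) = (1/195)*(-1/1019) = -1/198705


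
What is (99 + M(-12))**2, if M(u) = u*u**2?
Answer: 2653641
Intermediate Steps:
M(u) = u**3
(99 + M(-12))**2 = (99 + (-12)**3)**2 = (99 - 1728)**2 = (-1629)**2 = 2653641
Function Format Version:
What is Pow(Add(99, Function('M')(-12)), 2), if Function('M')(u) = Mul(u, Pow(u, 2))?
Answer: 2653641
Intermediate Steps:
Function('M')(u) = Pow(u, 3)
Pow(Add(99, Function('M')(-12)), 2) = Pow(Add(99, Pow(-12, 3)), 2) = Pow(Add(99, -1728), 2) = Pow(-1629, 2) = 2653641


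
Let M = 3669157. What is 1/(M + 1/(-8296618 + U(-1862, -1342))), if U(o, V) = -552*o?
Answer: 7268794/26670346386657 ≈ 2.7254e-7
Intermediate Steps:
1/(M + 1/(-8296618 + U(-1862, -1342))) = 1/(3669157 + 1/(-8296618 - 552*(-1862))) = 1/(3669157 + 1/(-8296618 + 1027824)) = 1/(3669157 + 1/(-7268794)) = 1/(3669157 - 1/7268794) = 1/(26670346386657/7268794) = 7268794/26670346386657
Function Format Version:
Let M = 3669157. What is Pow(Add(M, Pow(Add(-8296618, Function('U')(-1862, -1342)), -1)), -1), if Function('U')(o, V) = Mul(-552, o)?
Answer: Rational(7268794, 26670346386657) ≈ 2.7254e-7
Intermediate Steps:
Pow(Add(M, Pow(Add(-8296618, Function('U')(-1862, -1342)), -1)), -1) = Pow(Add(3669157, Pow(Add(-8296618, Mul(-552, -1862)), -1)), -1) = Pow(Add(3669157, Pow(Add(-8296618, 1027824), -1)), -1) = Pow(Add(3669157, Pow(-7268794, -1)), -1) = Pow(Add(3669157, Rational(-1, 7268794)), -1) = Pow(Rational(26670346386657, 7268794), -1) = Rational(7268794, 26670346386657)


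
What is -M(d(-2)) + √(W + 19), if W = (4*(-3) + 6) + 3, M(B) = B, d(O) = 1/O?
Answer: 9/2 ≈ 4.5000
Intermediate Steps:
d(O) = 1/O
W = -3 (W = (-12 + 6) + 3 = -6 + 3 = -3)
-M(d(-2)) + √(W + 19) = -1/(-2) + √(-3 + 19) = -1*(-½) + √16 = ½ + 4 = 9/2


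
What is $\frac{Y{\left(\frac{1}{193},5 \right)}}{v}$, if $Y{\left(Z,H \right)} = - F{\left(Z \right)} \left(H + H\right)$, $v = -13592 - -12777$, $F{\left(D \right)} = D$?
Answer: $\frac{2}{31459} \approx 6.3575 \cdot 10^{-5}$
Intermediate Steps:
$v = -815$ ($v = -13592 + 12777 = -815$)
$Y{\left(Z,H \right)} = - 2 H Z$ ($Y{\left(Z,H \right)} = - Z \left(H + H\right) = - Z 2 H = - 2 H Z$)
$\frac{Y{\left(\frac{1}{193},5 \right)}}{v} = \frac{\left(-2\right) 5 \cdot \frac{1}{193}}{-815} = \left(-2\right) 5 \cdot \frac{1}{193} \left(- \frac{1}{815}\right) = \left(- \frac{10}{193}\right) \left(- \frac{1}{815}\right) = \frac{2}{31459}$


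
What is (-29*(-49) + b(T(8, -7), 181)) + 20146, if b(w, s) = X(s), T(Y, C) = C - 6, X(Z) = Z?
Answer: 21748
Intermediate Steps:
T(Y, C) = -6 + C
b(w, s) = s
(-29*(-49) + b(T(8, -7), 181)) + 20146 = (-29*(-49) + 181) + 20146 = (1421 + 181) + 20146 = 1602 + 20146 = 21748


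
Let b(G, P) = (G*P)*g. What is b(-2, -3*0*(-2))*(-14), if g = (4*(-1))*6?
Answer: 0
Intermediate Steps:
g = -24 (g = -4*6 = -24)
b(G, P) = -24*G*P (b(G, P) = (G*P)*(-24) = -24*G*P)
b(-2, -3*0*(-2))*(-14) = -24*(-2)*-3*0*(-2)*(-14) = -24*(-2)*0*(-2)*(-14) = -24*(-2)*0*(-14) = 0*(-14) = 0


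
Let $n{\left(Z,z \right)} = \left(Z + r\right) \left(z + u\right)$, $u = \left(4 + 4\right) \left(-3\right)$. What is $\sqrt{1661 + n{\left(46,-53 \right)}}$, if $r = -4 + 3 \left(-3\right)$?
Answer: $4 i \sqrt{55} \approx 29.665 i$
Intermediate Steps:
$r = -13$ ($r = -4 - 9 = -13$)
$u = -24$ ($u = 8 \left(-3\right) = -24$)
$n{\left(Z,z \right)} = \left(-24 + z\right) \left(-13 + Z\right)$ ($n{\left(Z,z \right)} = \left(Z - 13\right) \left(z - 24\right) = \left(-13 + Z\right) \left(-24 + z\right) = \left(-24 + z\right) \left(-13 + Z\right)$)
$\sqrt{1661 + n{\left(46,-53 \right)}} = \sqrt{1661 + \left(312 - 1104 - -689 + 46 \left(-53\right)\right)} = \sqrt{1661 + \left(312 - 1104 + 689 - 2438\right)} = \sqrt{1661 - 2541} = \sqrt{-880} = 4 i \sqrt{55}$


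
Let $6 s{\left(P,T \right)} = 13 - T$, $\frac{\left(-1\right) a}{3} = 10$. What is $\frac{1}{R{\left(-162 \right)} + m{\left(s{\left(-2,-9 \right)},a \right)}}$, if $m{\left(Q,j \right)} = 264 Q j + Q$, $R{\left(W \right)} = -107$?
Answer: $- \frac{3}{87430} \approx -3.4313 \cdot 10^{-5}$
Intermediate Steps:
$a = -30$ ($a = \left(-3\right) 10 = -30$)
$s{\left(P,T \right)} = \frac{13}{6} - \frac{T}{6}$ ($s{\left(P,T \right)} = \frac{13 - T}{6} = \frac{13}{6} - \frac{T}{6}$)
$m{\left(Q,j \right)} = Q + 264 Q j$ ($m{\left(Q,j \right)} = 264 Q j + Q = Q + 264 Q j$)
$\frac{1}{R{\left(-162 \right)} + m{\left(s{\left(-2,-9 \right)},a \right)}} = \frac{1}{-107 + \left(\frac{13}{6} - - \frac{3}{2}\right) \left(1 + 264 \left(-30\right)\right)} = \frac{1}{-107 + \left(\frac{13}{6} + \frac{3}{2}\right) \left(1 - 7920\right)} = \frac{1}{-107 + \frac{11}{3} \left(-7919\right)} = \frac{1}{-107 - \frac{87109}{3}} = \frac{1}{- \frac{87430}{3}} = - \frac{3}{87430}$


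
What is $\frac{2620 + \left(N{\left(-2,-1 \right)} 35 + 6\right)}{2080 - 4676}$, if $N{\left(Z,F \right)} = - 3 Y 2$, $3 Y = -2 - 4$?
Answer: $- \frac{1523}{1298} \approx -1.1733$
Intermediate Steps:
$Y = -2$ ($Y = \frac{-2 - 4}{3} = \frac{1}{3} \left(-6\right) = -2$)
$N{\left(Z,F \right)} = 12$ ($N{\left(Z,F \right)} = \left(-3\right) \left(-2\right) 2 = 6 \cdot 2 = 12$)
$\frac{2620 + \left(N{\left(-2,-1 \right)} 35 + 6\right)}{2080 - 4676} = \frac{2620 + \left(12 \cdot 35 + 6\right)}{2080 - 4676} = \frac{2620 + \left(420 + 6\right)}{-2596} = \left(2620 + 426\right) \left(- \frac{1}{2596}\right) = 3046 \left(- \frac{1}{2596}\right) = - \frac{1523}{1298}$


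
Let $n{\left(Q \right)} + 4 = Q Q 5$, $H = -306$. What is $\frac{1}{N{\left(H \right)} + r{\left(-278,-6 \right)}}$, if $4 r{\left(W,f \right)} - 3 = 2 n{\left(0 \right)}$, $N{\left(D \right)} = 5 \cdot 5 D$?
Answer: $- \frac{4}{30605} \approx -0.0001307$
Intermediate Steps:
$N{\left(D \right)} = 25 D$
$n{\left(Q \right)} = -4 + 5 Q^{2}$ ($n{\left(Q \right)} = -4 + Q Q 5 = -4 + Q^{2} \cdot 5 = -4 + 5 Q^{2}$)
$r{\left(W,f \right)} = - \frac{5}{4}$ ($r{\left(W,f \right)} = \frac{3}{4} + \frac{2 \left(-4 + 5 \cdot 0^{2}\right)}{4} = \frac{3}{4} + \frac{2 \left(-4 + 5 \cdot 0\right)}{4} = \frac{3}{4} + \frac{2 \left(-4 + 0\right)}{4} = \frac{3}{4} + \frac{2 \left(-4\right)}{4} = \frac{3}{4} + \frac{1}{4} \left(-8\right) = \frac{3}{4} - 2 = - \frac{5}{4}$)
$\frac{1}{N{\left(H \right)} + r{\left(-278,-6 \right)}} = \frac{1}{25 \left(-306\right) - \frac{5}{4}} = \frac{1}{-7650 - \frac{5}{4}} = \frac{1}{- \frac{30605}{4}} = - \frac{4}{30605}$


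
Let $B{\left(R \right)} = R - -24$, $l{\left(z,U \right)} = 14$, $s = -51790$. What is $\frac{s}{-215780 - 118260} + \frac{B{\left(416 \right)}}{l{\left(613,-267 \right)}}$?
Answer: $\frac{150717}{4772} \approx 31.584$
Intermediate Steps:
$B{\left(R \right)} = 24 + R$ ($B{\left(R \right)} = R + 24 = 24 + R$)
$\frac{s}{-215780 - 118260} + \frac{B{\left(416 \right)}}{l{\left(613,-267 \right)}} = - \frac{51790}{-215780 - 118260} + \frac{24 + 416}{14} = - \frac{51790}{-334040} + 440 \cdot \frac{1}{14} = \left(-51790\right) \left(- \frac{1}{334040}\right) + \frac{220}{7} = \frac{5179}{33404} + \frac{220}{7} = \frac{150717}{4772}$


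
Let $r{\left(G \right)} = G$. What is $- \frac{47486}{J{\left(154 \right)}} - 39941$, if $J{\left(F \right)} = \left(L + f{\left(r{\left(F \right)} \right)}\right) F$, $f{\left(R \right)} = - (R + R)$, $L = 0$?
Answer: $- \frac{947217013}{23716} \approx -39940.0$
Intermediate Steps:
$f{\left(R \right)} = - 2 R$
$J{\left(F \right)} = - 2 F^{2}$ ($J{\left(F \right)} = \left(0 - 2 F\right) F = - 2 F F = - 2 F^{2}$)
$- \frac{47486}{J{\left(154 \right)}} - 39941 = - \frac{47486}{\left(-2\right) 154^{2}} - 39941 = - \frac{47486}{\left(-2\right) 23716} - 39941 = - \frac{47486}{-47432} - 39941 = \left(-47486\right) \left(- \frac{1}{47432}\right) - 39941 = \frac{23743}{23716} - 39941 = - \frac{947217013}{23716}$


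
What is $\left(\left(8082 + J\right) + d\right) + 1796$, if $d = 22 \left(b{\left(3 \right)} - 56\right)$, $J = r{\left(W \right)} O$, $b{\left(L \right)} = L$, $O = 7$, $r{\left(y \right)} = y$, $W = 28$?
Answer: $8908$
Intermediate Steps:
$J = 196$ ($J = 28 \cdot 7 = 196$)
$d = -1166$ ($d = 22 \left(3 - 56\right) = 22 \left(-53\right) = -1166$)
$\left(\left(8082 + J\right) + d\right) + 1796 = \left(\left(8082 + 196\right) - 1166\right) + 1796 = \left(8278 - 1166\right) + 1796 = 7112 + 1796 = 8908$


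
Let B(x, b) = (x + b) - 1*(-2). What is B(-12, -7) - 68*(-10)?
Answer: 663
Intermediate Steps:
B(x, b) = 2 + b + x (B(x, b) = (b + x) + 2 = 2 + b + x)
B(-12, -7) - 68*(-10) = (2 - 7 - 12) - 68*(-10) = -17 + 680 = 663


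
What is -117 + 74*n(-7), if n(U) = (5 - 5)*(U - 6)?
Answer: -117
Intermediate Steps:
n(U) = 0 (n(U) = 0*(-6 + U) = 0)
-117 + 74*n(-7) = -117 + 74*0 = -117 + 0 = -117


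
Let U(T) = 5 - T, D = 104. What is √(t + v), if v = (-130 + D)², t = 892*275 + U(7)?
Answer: √245974 ≈ 495.96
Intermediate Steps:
t = 245298 (t = 892*275 + (5 - 1*7) = 245300 + (5 - 7) = 245300 - 2 = 245298)
v = 676 (v = (-130 + 104)² = (-26)² = 676)
√(t + v) = √(245298 + 676) = √245974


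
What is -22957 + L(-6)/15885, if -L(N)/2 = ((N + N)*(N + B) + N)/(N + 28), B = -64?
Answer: -1337130743/58245 ≈ -22957.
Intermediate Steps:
L(N) = -2*(N + 2*N*(-64 + N))/(28 + N) (L(N) = -2*((N + N)*(N - 64) + N)/(N + 28) = -2*((2*N)*(-64 + N) + N)/(28 + N) = -2*(2*N*(-64 + N) + N)/(28 + N) = -2*(N + 2*N*(-64 + N))/(28 + N))
-22957 + L(-6)/15885 = -22957 + (2*(-6)*(127 - 2*(-6))/(28 - 6))/15885 = -22957 + (2*(-6)*(127 + 12)/22)*(1/15885) = -22957 + (2*(-6)*(1/22)*139)*(1/15885) = -22957 - 834/11*1/15885 = -22957 - 278/58245 = -1337130743/58245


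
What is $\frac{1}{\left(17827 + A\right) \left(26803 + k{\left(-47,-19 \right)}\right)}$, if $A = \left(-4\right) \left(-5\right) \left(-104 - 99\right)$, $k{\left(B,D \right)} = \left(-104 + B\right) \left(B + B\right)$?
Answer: $\frac{1}{564405699} \approx 1.7718 \cdot 10^{-9}$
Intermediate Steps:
$k{\left(B,D \right)} = 2 B \left(-104 + B\right)$ ($k{\left(B,D \right)} = \left(-104 + B\right) 2 B = 2 B \left(-104 + B\right)$)
$A = -4060$ ($A = 20 \left(-203\right) = -4060$)
$\frac{1}{\left(17827 + A\right) \left(26803 + k{\left(-47,-19 \right)}\right)} = \frac{1}{\left(17827 - 4060\right) \left(26803 + 2 \left(-47\right) \left(-104 - 47\right)\right)} = \frac{1}{13767 \left(26803 + 2 \left(-47\right) \left(-151\right)\right)} = \frac{1}{13767 \left(26803 + 14194\right)} = \frac{1}{13767 \cdot 40997} = \frac{1}{564405699}$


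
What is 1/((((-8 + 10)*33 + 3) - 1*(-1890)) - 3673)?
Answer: -1/1714 ≈ -0.00058343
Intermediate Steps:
1/((((-8 + 10)*33 + 3) - 1*(-1890)) - 3673) = 1/(((2*33 + 3) + 1890) - 3673) = 1/(((66 + 3) + 1890) - 3673) = 1/((69 + 1890) - 3673) = 1/(1959 - 3673) = 1/(-1714) = -1/1714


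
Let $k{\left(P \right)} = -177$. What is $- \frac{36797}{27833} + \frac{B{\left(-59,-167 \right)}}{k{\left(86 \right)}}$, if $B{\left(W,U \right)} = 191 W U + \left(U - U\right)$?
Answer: $- \frac{887899592}{83499} \approx -10634.0$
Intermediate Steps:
$B{\left(W,U \right)} = 191 U W$ ($B{\left(W,U \right)} = 191 U W + 0 = 191 U W$)
$- \frac{36797}{27833} + \frac{B{\left(-59,-167 \right)}}{k{\left(86 \right)}} = - \frac{36797}{27833} + \frac{191 \left(-167\right) \left(-59\right)}{-177} = \left(-36797\right) \frac{1}{27833} + 1881923 \left(- \frac{1}{177}\right) = - \frac{36797}{27833} - \frac{31897}{3} = - \frac{887899592}{83499}$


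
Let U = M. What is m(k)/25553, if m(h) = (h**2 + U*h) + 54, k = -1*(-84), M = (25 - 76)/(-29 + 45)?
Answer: 27369/102212 ≈ 0.26777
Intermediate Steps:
M = -51/16 ≈ -3.1875
U = -51/16 ≈ -3.1875
k = 84
m(h) = 54 + h**2 - 51*h/16 (m(h) = (h**2 - 51*h/16) + 54 = 54 + h**2 - 51*h/16)
m(k)/25553 = (54 + 84**2 - 51/16*84)/25553 = (54 + 7056 - 1071/4)*(1/25553) = (27369/4)*(1/25553) = 27369/102212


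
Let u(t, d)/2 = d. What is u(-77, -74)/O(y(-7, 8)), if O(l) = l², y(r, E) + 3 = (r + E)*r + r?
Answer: -148/289 ≈ -0.51211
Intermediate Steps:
u(t, d) = 2*d
y(r, E) = -3 + r + r*(E + r) (y(r, E) = -3 + ((r + E)*r + r) = -3 + ((E + r)*r + r) = -3 + (r*(E + r) + r) = -3 + (r + r*(E + r)) = -3 + r + r*(E + r))
u(-77, -74)/O(y(-7, 8)) = (2*(-74))/((-3 - 7 + (-7)² + 8*(-7))²) = -148/(-3 - 7 + 49 - 56)² = -148/((-17)²) = -148/289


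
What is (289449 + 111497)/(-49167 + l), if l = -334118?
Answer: -57278/54755 ≈ -1.0461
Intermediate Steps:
(289449 + 111497)/(-49167 + l) = (289449 + 111497)/(-49167 - 334118) = 400946/(-383285) = 400946*(-1/383285) = -57278/54755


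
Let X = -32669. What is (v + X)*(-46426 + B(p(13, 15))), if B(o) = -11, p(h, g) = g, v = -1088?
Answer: 1567573809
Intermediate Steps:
(v + X)*(-46426 + B(p(13, 15))) = (-1088 - 32669)*(-46426 - 11) = -33757*(-46437) = 1567573809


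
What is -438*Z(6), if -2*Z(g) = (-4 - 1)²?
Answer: 5475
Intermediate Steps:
Z(g) = -25/2 (Z(g) = -(-4 - 1)²/2 = -½*(-5)² = -½*25 = -25/2)
-438*Z(6) = -438*(-25/2) = 5475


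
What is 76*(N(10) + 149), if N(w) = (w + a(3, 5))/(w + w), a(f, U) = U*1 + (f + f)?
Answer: 57019/5 ≈ 11404.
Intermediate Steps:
a(f, U) = U + 2*f
N(w) = (11 + w)/(2*w) (N(w) = (w + (5 + 2*3))/(w + w) = (w + (5 + 6))/((2*w)) = (w + 11)*(1/(2*w)) = (11 + w)*(1/(2*w)) = (11 + w)/(2*w))
76*(N(10) + 149) = 76*((½)*(11 + 10)/10 + 149) = 76*((½)*(⅒)*21 + 149) = 76*(21/20 + 149) = 76*(3001/20) = 57019/5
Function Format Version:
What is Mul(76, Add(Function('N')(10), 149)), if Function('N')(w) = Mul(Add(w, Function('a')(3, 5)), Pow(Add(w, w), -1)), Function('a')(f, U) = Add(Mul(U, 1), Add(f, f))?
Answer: Rational(57019, 5) ≈ 11404.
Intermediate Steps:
Function('a')(f, U) = Add(U, Mul(2, f))
Function('N')(w) = Mul(Rational(1, 2), Pow(w, -1), Add(11, w)) (Function('N')(w) = Mul(Add(w, Add(5, Mul(2, 3))), Pow(Add(w, w), -1)) = Mul(Add(w, Add(5, 6)), Pow(Mul(2, w), -1)) = Mul(Add(w, 11), Mul(Rational(1, 2), Pow(w, -1))) = Mul(Add(11, w), Mul(Rational(1, 2), Pow(w, -1))) = Mul(Rational(1, 2), Pow(w, -1), Add(11, w)))
Mul(76, Add(Function('N')(10), 149)) = Mul(76, Add(Mul(Rational(1, 2), Pow(10, -1), Add(11, 10)), 149)) = Mul(76, Add(Mul(Rational(1, 2), Rational(1, 10), 21), 149)) = Mul(76, Add(Rational(21, 20), 149)) = Mul(76, Rational(3001, 20)) = Rational(57019, 5)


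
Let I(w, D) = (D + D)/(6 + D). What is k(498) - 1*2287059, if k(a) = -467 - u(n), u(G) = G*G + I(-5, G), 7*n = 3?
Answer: -1681331843/735 ≈ -2.2875e+6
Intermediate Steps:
n = 3/7 (n = (1/7)*3 = 3/7 ≈ 0.42857)
I(w, D) = 2*D/(6 + D) (I(w, D) = (2*D)/(6 + D) = 2*D/(6 + D))
u(G) = G**2 + 2*G/(6 + G) (u(G) = G*G + 2*G/(6 + G) = G**2 + 2*G/(6 + G))
k(a) = -343478/735 (k(a) = -467 - 3*(2 + 3*(6 + 3/7)/7)/(7*(6 + 3/7)) = -467 - 3*(2 + (3/7)*(45/7))/(7*45/7) = -467 - 3*7*(2 + 135/49)/(7*45) = -467 - 3*7*233/(7*45*49) = -467 - 1*233/735 = -467 - 233/735 = -343478/735)
k(498) - 1*2287059 = -343478/735 - 1*2287059 = -343478/735 - 2287059 = -1681331843/735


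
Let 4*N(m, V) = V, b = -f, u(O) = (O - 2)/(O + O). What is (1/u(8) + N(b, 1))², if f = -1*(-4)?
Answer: 1225/144 ≈ 8.5069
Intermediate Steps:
u(O) = (-2 + O)/(2*O) (u(O) = (-2 + O)/((2*O)) = (-2 + O)*(1/(2*O)) = (-2 + O)/(2*O))
f = 4
b = -4 (b = -1*4 = -4)
N(m, V) = V/4
(1/u(8) + N(b, 1))² = (1/((½)*(-2 + 8)/8) + (¼)*1)² = (1/((½)*(⅛)*6) + ¼)² = (1/(3/8) + ¼)² = (8/3 + ¼)² = (35/12)² = 1225/144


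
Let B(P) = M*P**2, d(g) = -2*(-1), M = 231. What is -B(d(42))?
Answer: -924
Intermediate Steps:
d(g) = 2
B(P) = 231*P**2
-B(d(42)) = -231*2**2 = -231*4 = -1*924 = -924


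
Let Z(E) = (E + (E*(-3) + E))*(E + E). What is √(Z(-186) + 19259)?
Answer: I*√49933 ≈ 223.46*I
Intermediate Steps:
Z(E) = -2*E² (Z(E) = (E + (-3*E + E))*(2*E) = (E - 2*E)*(2*E) = (-E)*(2*E) = -2*E²)
√(Z(-186) + 19259) = √(-2*(-186)² + 19259) = √(-2*34596 + 19259) = √(-69192 + 19259) = √(-49933) = I*√49933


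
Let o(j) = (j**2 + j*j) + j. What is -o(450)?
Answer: -405450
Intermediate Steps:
o(j) = j + 2*j**2 (o(j) = (j**2 + j**2) + j = 2*j**2 + j = j + 2*j**2)
-o(450) = -450*(1 + 2*450) = -450*(1 + 900) = -450*901 = -1*405450 = -405450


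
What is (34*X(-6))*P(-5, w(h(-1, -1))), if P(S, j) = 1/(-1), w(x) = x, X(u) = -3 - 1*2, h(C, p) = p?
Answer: 170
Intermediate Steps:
X(u) = -5 (X(u) = -3 - 2 = -5)
P(S, j) = -1
(34*X(-6))*P(-5, w(h(-1, -1))) = (34*(-5))*(-1) = -170*(-1) = 170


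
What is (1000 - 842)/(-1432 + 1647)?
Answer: 158/215 ≈ 0.73488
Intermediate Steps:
(1000 - 842)/(-1432 + 1647) = 158/215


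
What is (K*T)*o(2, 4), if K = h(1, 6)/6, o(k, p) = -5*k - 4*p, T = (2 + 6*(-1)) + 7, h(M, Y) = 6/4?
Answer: -39/2 ≈ -19.500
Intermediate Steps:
h(M, Y) = 3/2 (h(M, Y) = 6*(1/4) = 3/2)
T = 3 (T = (2 - 6) + 7 = -4 + 7 = 3)
K = 1/4 (K = (3/2)/6 = (3/2)*(1/6) = 1/4 ≈ 0.25000)
(K*T)*o(2, 4) = ((1/4)*3)*(-5*2 - 4*4) = 3*(-10 - 16)/4 = (3/4)*(-26) = -39/2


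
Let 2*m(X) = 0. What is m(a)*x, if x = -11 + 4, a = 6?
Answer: 0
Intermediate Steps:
m(X) = 0 (m(X) = (1/2)*0 = 0)
x = -7
m(a)*x = 0*(-7) = 0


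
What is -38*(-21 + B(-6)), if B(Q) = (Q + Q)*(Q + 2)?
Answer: -1026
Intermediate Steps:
B(Q) = 2*Q*(2 + Q) (B(Q) = (2*Q)*(2 + Q) = 2*Q*(2 + Q))
-38*(-21 + B(-6)) = -38*(-21 + 2*(-6)*(2 - 6)) = -38*(-21 + 2*(-6)*(-4)) = -38*(-21 + 48) = -38*27 = -1026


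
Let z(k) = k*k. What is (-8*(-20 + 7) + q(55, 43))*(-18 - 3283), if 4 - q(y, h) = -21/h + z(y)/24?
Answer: 59797615/1032 ≈ 57943.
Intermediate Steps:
z(k) = k**2
q(y, h) = 4 + 21/h - y**2/24 (q(y, h) = 4 - (-21/h + y**2/24) = 4 + (21/h - y**2/24) = 4 + 21/h - y**2/24)
(-8*(-20 + 7) + q(55, 43))*(-18 - 3283) = (-8*(-20 + 7) + (4 + 21/43 - 1/24*55**2))*(-18 - 3283) = (-8*(-13) + (4 + 21*(1/43) - 1/24*3025))*(-3301) = (104 + (4 + 21/43 - 3025/24))*(-3301) = (104 - 125443/1032)*(-3301) = -18115/1032*(-3301) = 59797615/1032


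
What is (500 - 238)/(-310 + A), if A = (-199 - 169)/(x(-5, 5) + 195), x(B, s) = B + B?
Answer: -24235/28859 ≈ -0.83977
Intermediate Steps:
x(B, s) = 2*B
A = -368/185 (A = (-199 - 169)/(2*(-5) + 195) = -368/(-10 + 195) = -368/185 ≈ -1.9892)
(500 - 238)/(-310 + A) = (500 - 238)/(-310 - 368/185) = 262/(-57718/185) = 262*(-185/57718) = -24235/28859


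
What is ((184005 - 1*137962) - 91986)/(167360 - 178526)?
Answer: 45943/11166 ≈ 4.1145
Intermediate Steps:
((184005 - 1*137962) - 91986)/(167360 - 178526) = ((184005 - 137962) - 91986)/(-11166) = (46043 - 91986)*(-1/11166) = -45943*(-1/11166) = 45943/11166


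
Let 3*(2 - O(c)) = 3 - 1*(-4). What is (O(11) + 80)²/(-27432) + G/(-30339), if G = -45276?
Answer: 1049456341/832259448 ≈ 1.2610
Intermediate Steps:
O(c) = -⅓ (O(c) = 2 - (3 - 1*(-4))/3 = 2 - (3 + 4)/3 = 2 - ⅓*7 = 2 - 7/3 = -⅓)
(O(11) + 80)²/(-27432) + G/(-30339) = (-⅓ + 80)²/(-27432) - 45276/(-30339) = (239/3)²*(-1/27432) - 45276*(-1/30339) = (57121/9)*(-1/27432) + 15092/10113 = -57121/246888 + 15092/10113 = 1049456341/832259448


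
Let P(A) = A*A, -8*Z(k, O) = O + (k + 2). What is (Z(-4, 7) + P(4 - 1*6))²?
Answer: 729/64 ≈ 11.391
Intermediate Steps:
Z(k, O) = -¼ - O/8 - k/8 (Z(k, O) = -(O + (k + 2))/8 = -(O + (2 + k))/8 = -(2 + O + k)/8 = -¼ - O/8 - k/8)
P(A) = A²
(Z(-4, 7) + P(4 - 1*6))² = ((-¼ - ⅛*7 - ⅛*(-4)) + (4 - 1*6)²)² = ((-¼ - 7/8 + ½) + (4 - 6)²)² = (-5/8 + (-2)²)² = (-5/8 + 4)² = (27/8)² = 729/64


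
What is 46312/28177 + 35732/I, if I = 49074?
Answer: 1639767826/691379049 ≈ 2.3717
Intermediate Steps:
46312/28177 + 35732/I = 46312/28177 + 35732/49074 = 46312*(1/28177) + 35732*(1/49074) = 46312/28177 + 17866/24537 = 1639767826/691379049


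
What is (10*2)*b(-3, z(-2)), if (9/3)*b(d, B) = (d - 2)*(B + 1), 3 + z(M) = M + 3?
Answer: 100/3 ≈ 33.333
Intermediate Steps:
z(M) = M (z(M) = -3 + (M + 3) = -3 + (3 + M) = M)
b(d, B) = (1 + B)*(-2 + d)/3 (b(d, B) = ((d - 2)*(B + 1))/3 = ((-2 + d)*(1 + B))/3 = ((1 + B)*(-2 + d))/3 = (1 + B)*(-2 + d)/3)
(10*2)*b(-3, z(-2)) = (10*2)*(-2/3 - 2/3*(-2) + (1/3)*(-3) + (1/3)*(-2)*(-3)) = 20*(-2/3 + 4/3 - 1 + 2) = 20*(5/3) = 100/3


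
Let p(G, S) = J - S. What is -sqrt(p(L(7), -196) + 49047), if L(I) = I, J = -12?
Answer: -sqrt(49231) ≈ -221.88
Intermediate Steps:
p(G, S) = -12 - S
-sqrt(p(L(7), -196) + 49047) = -sqrt((-12 - 1*(-196)) + 49047) = -sqrt((-12 + 196) + 49047) = -sqrt(184 + 49047) = -sqrt(49231)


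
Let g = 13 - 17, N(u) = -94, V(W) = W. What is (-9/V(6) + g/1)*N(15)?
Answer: 517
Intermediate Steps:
g = -4
(-9/V(6) + g/1)*N(15) = (-9/6 - 4/1)*(-94) = (-9*⅙ - 4*1)*(-94) = (-3/2 - 4)*(-94) = -11/2*(-94) = 517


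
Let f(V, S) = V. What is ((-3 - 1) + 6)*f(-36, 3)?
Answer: -72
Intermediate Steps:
((-3 - 1) + 6)*f(-36, 3) = ((-3 - 1) + 6)*(-36) = (-4 + 6)*(-36) = 2*(-36) = -72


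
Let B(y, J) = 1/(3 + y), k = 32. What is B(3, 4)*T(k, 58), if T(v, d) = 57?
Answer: 19/2 ≈ 9.5000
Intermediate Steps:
B(3, 4)*T(k, 58) = 57/(3 + 3) = 57/6 = (1/6)*57 = 19/2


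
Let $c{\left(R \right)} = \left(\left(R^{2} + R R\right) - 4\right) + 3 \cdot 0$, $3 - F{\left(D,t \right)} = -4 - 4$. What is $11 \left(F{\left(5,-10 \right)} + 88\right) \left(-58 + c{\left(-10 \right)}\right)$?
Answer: $150282$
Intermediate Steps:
$F{\left(D,t \right)} = 11$ ($F{\left(D,t \right)} = 3 - \left(-4 - 4\right) = 3 - -8 = 3 + 8 = 11$)
$c{\left(R \right)} = -4 + 2 R^{2}$ ($c{\left(R \right)} = \left(\left(R^{2} + R^{2}\right) - 4\right) + 0 = \left(2 R^{2} - 4\right) + 0 = \left(-4 + 2 R^{2}\right) + 0 = -4 + 2 R^{2}$)
$11 \left(F{\left(5,-10 \right)} + 88\right) \left(-58 + c{\left(-10 \right)}\right) = 11 \left(11 + 88\right) \left(-58 - \left(4 - 2 \left(-10\right)^{2}\right)\right) = 11 \cdot 99 \left(-58 + \left(-4 + 2 \cdot 100\right)\right) = 11 \cdot 99 \left(-58 + \left(-4 + 200\right)\right) = 11 \cdot 99 \left(-58 + 196\right) = 11 \cdot 99 \cdot 138 = 11 \cdot 13662 = 150282$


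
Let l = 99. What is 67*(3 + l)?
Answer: 6834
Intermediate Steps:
67*(3 + l) = 67*(3 + 99) = 67*102 = 6834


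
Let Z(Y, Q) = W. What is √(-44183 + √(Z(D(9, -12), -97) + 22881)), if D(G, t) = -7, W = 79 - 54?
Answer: √(-44183 + √22906) ≈ 209.84*I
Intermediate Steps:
W = 25
Z(Y, Q) = 25
√(-44183 + √(Z(D(9, -12), -97) + 22881)) = √(-44183 + √(25 + 22881)) = √(-44183 + √22906)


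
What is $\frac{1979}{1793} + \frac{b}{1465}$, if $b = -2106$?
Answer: $- \frac{876823}{2626745} \approx -0.33381$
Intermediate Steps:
$\frac{1979}{1793} + \frac{b}{1465} = \frac{1979}{1793} - \frac{2106}{1465} = - \frac{876823}{2626745}$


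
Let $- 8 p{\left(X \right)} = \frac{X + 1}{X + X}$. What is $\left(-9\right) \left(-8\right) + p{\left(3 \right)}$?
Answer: $\frac{863}{12} \approx 71.917$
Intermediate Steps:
$p{\left(X \right)} = - \frac{1 + X}{16 X}$ ($p{\left(X \right)} = - \frac{\left(X + 1\right) \frac{1}{X + X}}{8} = - \frac{\left(1 + X\right) \frac{1}{2 X}}{8} = - \frac{\frac{1}{2} \frac{1}{X} \left(1 + X\right)}{8} = - \frac{1 + X}{16 X}$)
$\left(-9\right) \left(-8\right) + p{\left(3 \right)} = \left(-9\right) \left(-8\right) + \frac{-1 - 3}{16 \cdot 3} = 72 + \frac{1}{16} \cdot \frac{1}{3} \left(-1 - 3\right) = 72 + \frac{1}{16} \cdot \frac{1}{3} \left(-4\right) = 72 - \frac{1}{12} = \frac{863}{12}$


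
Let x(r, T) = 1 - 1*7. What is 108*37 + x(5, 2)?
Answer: 3990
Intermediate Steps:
x(r, T) = -6 (x(r, T) = 1 - 7 = -6)
108*37 + x(5, 2) = 108*37 - 6 = 3996 - 6 = 3990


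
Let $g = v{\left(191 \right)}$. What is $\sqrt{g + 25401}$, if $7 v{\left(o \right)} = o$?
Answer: $\frac{\sqrt{1245986}}{7} \approx 159.46$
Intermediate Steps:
$v{\left(o \right)} = \frac{o}{7}$
$g = \frac{191}{7}$ ($g = \frac{1}{7} \cdot 191 = \frac{191}{7} \approx 27.286$)
$\sqrt{g + 25401} = \sqrt{\frac{191}{7} + 25401} = \sqrt{\frac{177998}{7}} = \frac{\sqrt{1245986}}{7}$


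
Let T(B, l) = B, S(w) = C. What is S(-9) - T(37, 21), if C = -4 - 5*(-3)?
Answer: -26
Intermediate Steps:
C = 11 (C = -4 + 15 = 11)
S(w) = 11
S(-9) - T(37, 21) = 11 - 1*37 = 11 - 37 = -26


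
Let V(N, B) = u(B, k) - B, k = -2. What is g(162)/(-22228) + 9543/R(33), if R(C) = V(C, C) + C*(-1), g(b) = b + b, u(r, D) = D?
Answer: -53035959/377876 ≈ -140.35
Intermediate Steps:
V(N, B) = -2 - B
g(b) = 2*b
R(C) = -2 - 2*C (R(C) = (-2 - C) + C*(-1) = (-2 - C) - C = -2 - 2*C)
g(162)/(-22228) + 9543/R(33) = (2*162)/(-22228) + 9543/(-2 - 2*33) = 324*(-1/22228) + 9543/(-2 - 66) = -81/5557 + 9543/(-68) = -81/5557 + 9543*(-1/68) = -81/5557 - 9543/68 = -53035959/377876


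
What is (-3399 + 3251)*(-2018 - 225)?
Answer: 331964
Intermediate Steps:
(-3399 + 3251)*(-2018 - 225) = -148*(-2243) = 331964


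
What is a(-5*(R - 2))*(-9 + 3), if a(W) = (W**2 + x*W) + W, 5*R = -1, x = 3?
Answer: -990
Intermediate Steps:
R = -1/5 (R = (1/5)*(-1) = -1/5 ≈ -0.20000)
a(W) = W**2 + 4*W (a(W) = (W**2 + 3*W) + W = W**2 + 4*W)
a(-5*(R - 2))*(-9 + 3) = ((-5*(-1/5 - 2))*(4 - 5*(-1/5 - 2)))*(-9 + 3) = ((-5*(-11/5))*(4 - 5*(-11/5)))*(-6) = (11*(4 + 11))*(-6) = (11*15)*(-6) = 165*(-6) = -990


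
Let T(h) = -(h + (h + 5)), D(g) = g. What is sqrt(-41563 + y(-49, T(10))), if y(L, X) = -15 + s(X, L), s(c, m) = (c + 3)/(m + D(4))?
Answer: 2*I*sqrt(2338735)/15 ≈ 203.91*I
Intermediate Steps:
s(c, m) = (3 + c)/(4 + m) (s(c, m) = (c + 3)/(m + 4) = (3 + c)/(4 + m))
T(h) = -5 - 2*h (T(h) = -(h + (5 + h)) = -(5 + 2*h) = -5 - 2*h)
y(L, X) = -15 + (3 + X)/(4 + L)
sqrt(-41563 + y(-49, T(10))) = sqrt(-41563 + (-57 + (-5 - 2*10) - 15*(-49))/(4 - 49)) = sqrt(-41563 + (-57 + (-5 - 20) + 735)/(-45)) = sqrt(-41563 - (-57 - 25 + 735)/45) = sqrt(-41563 - 1/45*653) = sqrt(-41563 - 653/45) = sqrt(-1870988/45) = 2*I*sqrt(2338735)/15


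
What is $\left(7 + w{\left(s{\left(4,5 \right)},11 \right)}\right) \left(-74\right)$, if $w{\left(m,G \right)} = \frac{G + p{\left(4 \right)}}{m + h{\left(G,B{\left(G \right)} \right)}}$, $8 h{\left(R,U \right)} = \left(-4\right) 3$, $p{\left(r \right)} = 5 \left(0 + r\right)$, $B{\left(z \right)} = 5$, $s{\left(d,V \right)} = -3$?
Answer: $- \frac{74}{9} \approx -8.2222$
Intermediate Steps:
$p{\left(r \right)} = 5 r$
$h{\left(R,U \right)} = - \frac{3}{2}$ ($h{\left(R,U \right)} = \frac{\left(-4\right) 3}{8} = \frac{1}{8} \left(-12\right) = - \frac{3}{2}$)
$w{\left(m,G \right)} = \frac{20 + G}{- \frac{3}{2} + m}$ ($w{\left(m,G \right)} = \frac{G + 5 \cdot 4}{m - \frac{3}{2}} = \frac{G + 20}{- \frac{3}{2} + m} = \frac{20 + G}{- \frac{3}{2} + m}$)
$\left(7 + w{\left(s{\left(4,5 \right)},11 \right)}\right) \left(-74\right) = \left(7 + \frac{2 \left(20 + 11\right)}{-3 + 2 \left(-3\right)}\right) \left(-74\right) = \left(7 + 2 \frac{1}{-3 - 6} \cdot 31\right) \left(-74\right) = \left(7 + 2 \frac{1}{-9} \cdot 31\right) \left(-74\right) = \left(7 + 2 \left(- \frac{1}{9}\right) 31\right) \left(-74\right) = \left(7 - \frac{62}{9}\right) \left(-74\right) = \frac{1}{9} \left(-74\right) = - \frac{74}{9}$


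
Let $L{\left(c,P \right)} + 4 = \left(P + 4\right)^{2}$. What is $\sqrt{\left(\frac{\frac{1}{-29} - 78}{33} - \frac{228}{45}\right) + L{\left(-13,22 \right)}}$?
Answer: $\frac{\sqrt{1690679265}}{1595} \approx 25.779$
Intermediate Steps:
$L{\left(c,P \right)} = -4 + \left(4 + P\right)^{2}$ ($L{\left(c,P \right)} = -4 + \left(P + 4\right)^{2} = -4 + \left(4 + P\right)^{2}$)
$\sqrt{\left(\frac{\frac{1}{-29} - 78}{33} - \frac{228}{45}\right) + L{\left(-13,22 \right)}} = \sqrt{\left(\frac{\frac{1}{-29} - 78}{33} - \frac{228}{45}\right) - \left(4 - \left(4 + 22\right)^{2}\right)} = \sqrt{\left(\left(- \frac{1}{29} - 78\right) \frac{1}{33} - \frac{76}{15}\right) - \left(4 - 26^{2}\right)} = \sqrt{\left(\left(- \frac{2263}{29}\right) \frac{1}{33} - \frac{76}{15}\right) + \left(-4 + 676\right)} = \sqrt{\left(- \frac{2263}{957} - \frac{76}{15}\right) + 672} = \sqrt{- \frac{11853}{1595} + 672} = \sqrt{\frac{1059987}{1595}} = \frac{\sqrt{1690679265}}{1595}$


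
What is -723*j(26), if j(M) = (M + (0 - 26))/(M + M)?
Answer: 0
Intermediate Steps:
j(M) = (-26 + M)/(2*M) (j(M) = (M - 26)/((2*M)) = (-26 + M)*(1/(2*M)) = (-26 + M)/(2*M))
-723*j(26) = -723*(-26 + 26)/(2*26) = -723*0/(2*26) = -723*0 = 0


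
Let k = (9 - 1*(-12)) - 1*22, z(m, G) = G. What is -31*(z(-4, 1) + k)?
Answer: 0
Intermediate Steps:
k = -1 (k = (9 + 12) - 22 = 21 - 22 = -1)
-31*(z(-4, 1) + k) = -31*(1 - 1) = -31*0 = 0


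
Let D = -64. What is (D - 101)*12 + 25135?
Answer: 23155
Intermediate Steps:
(D - 101)*12 + 25135 = (-64 - 101)*12 + 25135 = -165*12 + 25135 = -1980 + 25135 = 23155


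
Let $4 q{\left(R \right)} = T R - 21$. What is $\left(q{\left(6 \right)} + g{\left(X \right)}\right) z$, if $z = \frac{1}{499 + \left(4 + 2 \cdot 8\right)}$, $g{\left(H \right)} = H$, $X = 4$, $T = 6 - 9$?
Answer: $- \frac{23}{2076} \approx -0.011079$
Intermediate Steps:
$T = -3$
$q{\left(R \right)} = - \frac{21}{4} - \frac{3 R}{4}$ ($q{\left(R \right)} = \frac{- 3 R - 21}{4} = \frac{-21 - 3 R}{4} = - \frac{21}{4} - \frac{3 R}{4}$)
$z = \frac{1}{519}$ ($z = \frac{1}{499 + \left(4 + 16\right)} = \frac{1}{499 + 20} = \frac{1}{519} \approx 0.0019268$)
$\left(q{\left(6 \right)} + g{\left(X \right)}\right) z = \left(\left(- \frac{21}{4} - \frac{9}{2}\right) + 4\right) \frac{1}{519} = \left(- \frac{39}{4} + 4\right) \frac{1}{519} = \left(- \frac{23}{4}\right) \frac{1}{519} = - \frac{23}{2076}$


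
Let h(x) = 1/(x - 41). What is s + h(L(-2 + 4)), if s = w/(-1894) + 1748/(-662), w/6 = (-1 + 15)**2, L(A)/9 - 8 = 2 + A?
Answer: -68181045/21001619 ≈ -3.2465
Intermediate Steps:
L(A) = 90 + 9*A (L(A) = 72 + 9*(2 + A) = 72 + (18 + 9*A) = 90 + 9*A)
h(x) = 1/(-41 + x)
w = 1176 (w = 6*(-1 + 15)**2 = 6*14**2 = 6*196 = 1176)
s = -1022306/313457 (s = 1176/(-1894) + 1748/(-662) = 1176*(-1/1894) + 1748*(-1/662) = -588/947 - 874/331 = -1022306/313457 ≈ -3.2614)
s + h(L(-2 + 4)) = -1022306/313457 + 1/(-41 + (90 + 9*(-2 + 4))) = -1022306/313457 + 1/(-41 + (90 + 9*2)) = -1022306/313457 + 1/(-41 + (90 + 18)) = -1022306/313457 + 1/(-41 + 108) = -1022306/313457 + 1/67 = -68181045/21001619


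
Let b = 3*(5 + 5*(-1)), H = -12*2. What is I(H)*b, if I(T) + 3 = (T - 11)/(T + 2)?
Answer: 0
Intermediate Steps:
H = -24 (H = -12*2 = -24)
I(T) = -3 + (-11 + T)/(2 + T) (I(T) = -3 + (T - 11)/(T + 2) = -3 + (-11 + T)/(2 + T))
b = 0 (b = 3*(5 - 5) = 3*0 = 0)
I(H)*b = ((-17 - 2*(-24))/(2 - 24))*0 = ((-17 + 48)/(-22))*0 = -1/22*31*0 = -31/22*0 = 0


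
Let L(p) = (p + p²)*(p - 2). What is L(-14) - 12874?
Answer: -15786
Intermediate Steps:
L(p) = (-2 + p)*(p + p²) (L(p) = (p + p²)*(-2 + p) = (-2 + p)*(p + p²))
L(-14) - 12874 = -14*(-2 + (-14)² - 1*(-14)) - 12874 = -14*(-2 + 196 + 14) - 12874 = -14*208 - 12874 = -2912 - 12874 = -15786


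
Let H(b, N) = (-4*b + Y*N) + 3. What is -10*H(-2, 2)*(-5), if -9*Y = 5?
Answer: 4450/9 ≈ 494.44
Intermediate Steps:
Y = -5/9 (Y = -⅑*5 = -5/9 ≈ -0.55556)
H(b, N) = 3 - 4*b - 5*N/9 (H(b, N) = (-4*b - 5*N/9) + 3 = 3 - 4*b - 5*N/9)
-10*H(-2, 2)*(-5) = -10*(3 - 4*(-2) - 5/9*2)*(-5) = -10*(3 + 8 - 10/9)*(-5) = -10*89/9*(-5) = -890/9*(-5) = 4450/9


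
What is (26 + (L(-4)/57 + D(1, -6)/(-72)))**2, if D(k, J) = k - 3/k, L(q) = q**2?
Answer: 323820025/467856 ≈ 692.14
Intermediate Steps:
(26 + (L(-4)/57 + D(1, -6)/(-72)))**2 = (26 + ((-4)**2/57 + (1 - 3/1)/(-72)))**2 = (26 + (16*(1/57) + (1 - 3*1)*(-1/72)))**2 = (26 + (16/57 + (1 - 3)*(-1/72)))**2 = (26 + (16/57 - 2*(-1/72)))**2 = (26 + (16/57 + 1/36))**2 = (26 + 211/684)**2 = (17995/684)**2 = 323820025/467856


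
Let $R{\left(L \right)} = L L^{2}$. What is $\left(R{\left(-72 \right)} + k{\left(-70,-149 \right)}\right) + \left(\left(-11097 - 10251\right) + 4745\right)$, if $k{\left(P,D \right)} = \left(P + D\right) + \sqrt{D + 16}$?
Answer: $-390070 + i \sqrt{133} \approx -3.9007 \cdot 10^{5} + 11.533 i$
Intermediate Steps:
$k{\left(P,D \right)} = D + P + \sqrt{16 + D}$ ($k{\left(P,D \right)} = \left(D + P\right) + \sqrt{16 + D} = D + P + \sqrt{16 + D}$)
$R{\left(L \right)} = L^{3}$
$\left(R{\left(-72 \right)} + k{\left(-70,-149 \right)}\right) + \left(\left(-11097 - 10251\right) + 4745\right) = \left(\left(-72\right)^{3} - \left(219 - \sqrt{16 - 149}\right)\right) + \left(\left(-11097 - 10251\right) + 4745\right) = \left(-373248 - \left(219 - i \sqrt{133}\right)\right) + \left(-21348 + 4745\right) = \left(-373248 - \left(219 - i \sqrt{133}\right)\right) - 16603 = \left(-373467 + i \sqrt{133}\right) - 16603 = -390070 + i \sqrt{133}$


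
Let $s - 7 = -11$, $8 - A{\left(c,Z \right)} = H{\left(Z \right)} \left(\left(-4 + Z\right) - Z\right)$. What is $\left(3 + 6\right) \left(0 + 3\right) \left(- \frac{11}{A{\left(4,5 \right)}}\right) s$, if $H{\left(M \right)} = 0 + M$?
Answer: $\frac{297}{7} \approx 42.429$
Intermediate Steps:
$H{\left(M \right)} = M$
$A{\left(c,Z \right)} = 8 + 4 Z$ ($A{\left(c,Z \right)} = 8 - Z \left(\left(-4 + Z\right) - Z\right) = 8 - Z \left(-4\right) = 8 - - 4 Z = 8 + 4 Z$)
$s = -4$ ($s = 7 - 11 = -4$)
$\left(3 + 6\right) \left(0 + 3\right) \left(- \frac{11}{A{\left(4,5 \right)}}\right) s = \left(3 + 6\right) \left(0 + 3\right) \left(- \frac{11}{8 + 4 \cdot 5}\right) \left(-4\right) = 9 \cdot 3 \left(- \frac{11}{8 + 20}\right) \left(-4\right) = 27 \left(- \frac{11}{28}\right) \left(-4\right) = \left(- \frac{297}{28}\right) \left(-4\right) = \frac{297}{7}$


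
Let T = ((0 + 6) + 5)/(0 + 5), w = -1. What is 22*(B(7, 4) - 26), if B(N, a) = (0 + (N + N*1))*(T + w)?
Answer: -1012/5 ≈ -202.40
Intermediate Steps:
T = 11/5 (T = (6 + 5)/5 = 11*(1/5) = 11/5 ≈ 2.2000)
B(N, a) = 12*N/5 (B(N, a) = (0 + (N + N*1))*(11/5 - 1) = (0 + (N + N))*(6/5) = (0 + 2*N)*(6/5) = (2*N)*(6/5) = 12*N/5)
22*(B(7, 4) - 26) = 22*((12/5)*7 - 26) = 22*(84/5 - 26) = 22*(-46/5) = -1012/5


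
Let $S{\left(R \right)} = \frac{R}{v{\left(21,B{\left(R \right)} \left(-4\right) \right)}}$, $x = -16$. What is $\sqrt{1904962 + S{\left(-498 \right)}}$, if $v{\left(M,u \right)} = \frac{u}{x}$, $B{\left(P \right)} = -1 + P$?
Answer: $\frac{\sqrt{474338436970}}{499} \approx 1380.2$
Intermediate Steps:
$v{\left(M,u \right)} = - \frac{u}{16}$ ($v{\left(M,u \right)} = \frac{u}{-16} = u \left(- \frac{1}{16}\right) = - \frac{u}{16}$)
$S{\left(R \right)} = \frac{R}{- \frac{1}{4} + \frac{R}{4}}$ ($S{\left(R \right)} = \frac{R}{\left(- \frac{1}{16}\right) \left(-1 + R\right) \left(-4\right)} = \frac{R}{\left(- \frac{1}{16}\right) \left(4 - 4 R\right)} = \frac{R}{- \frac{1}{4} + \frac{R}{4}}$)
$\sqrt{1904962 + S{\left(-498 \right)}} = \sqrt{1904962 + 4 \left(-498\right) \frac{1}{-1 - 498}} = \sqrt{1904962 + 4 \left(-498\right) \frac{1}{-499}} = \sqrt{1904962 + 4 \left(-498\right) \left(- \frac{1}{499}\right)} = \sqrt{1904962 + \frac{1992}{499}} = \sqrt{\frac{950578030}{499}} = \frac{\sqrt{474338436970}}{499}$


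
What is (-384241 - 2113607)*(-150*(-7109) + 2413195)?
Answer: -8691374519160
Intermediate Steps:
(-384241 - 2113607)*(-150*(-7109) + 2413195) = -2497848*(1066350 + 2413195) = -2497848*3479545 = -8691374519160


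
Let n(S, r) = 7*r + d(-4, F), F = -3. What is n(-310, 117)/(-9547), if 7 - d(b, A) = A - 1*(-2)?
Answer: -827/9547 ≈ -0.086624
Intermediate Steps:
d(b, A) = 5 - A (d(b, A) = 7 - (A - 1*(-2)) = 7 - (A + 2) = 7 - (2 + A) = 7 + (-2 - A) = 5 - A)
n(S, r) = 8 + 7*r (n(S, r) = 7*r + (5 - 1*(-3)) = 7*r + (5 + 3) = 7*r + 8 = 8 + 7*r)
n(-310, 117)/(-9547) = (8 + 7*117)/(-9547) = (8 + 819)*(-1/9547) = 827*(-1/9547) = -827/9547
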